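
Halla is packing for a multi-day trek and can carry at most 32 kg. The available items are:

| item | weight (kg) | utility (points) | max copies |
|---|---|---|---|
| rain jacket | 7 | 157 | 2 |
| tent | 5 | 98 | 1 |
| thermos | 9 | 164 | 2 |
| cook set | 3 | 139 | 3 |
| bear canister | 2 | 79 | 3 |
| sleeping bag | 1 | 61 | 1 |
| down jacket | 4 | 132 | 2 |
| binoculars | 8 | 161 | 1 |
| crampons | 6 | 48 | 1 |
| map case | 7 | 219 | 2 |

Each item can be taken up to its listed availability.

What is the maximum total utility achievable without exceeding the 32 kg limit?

A density-first pass picks 3×cook set + 3×bear canister + sleeping bag + 2×down jacket + map case — 1198 at 31 kg.
The 6 kg tied up in bear canister and down jacket is better spent on map case — total rises to 1206 (32 kg).
Every other selection either busts 32 kg or exceeds an availability limit or fails to beat 1206.

1206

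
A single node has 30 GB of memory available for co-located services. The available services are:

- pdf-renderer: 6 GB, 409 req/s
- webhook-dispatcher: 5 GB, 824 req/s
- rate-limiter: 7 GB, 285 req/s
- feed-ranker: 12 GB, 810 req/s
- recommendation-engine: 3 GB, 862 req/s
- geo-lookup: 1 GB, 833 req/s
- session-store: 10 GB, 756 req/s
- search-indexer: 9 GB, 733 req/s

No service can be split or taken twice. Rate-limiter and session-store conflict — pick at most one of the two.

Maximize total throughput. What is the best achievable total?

Taking the top-ratio services first gives webhook-dispatcher + recommendation-engine + geo-lookup + session-store + search-indexer for 4008 (28 GB).
The 10 GB tied up in session-store is better spent on feed-ranker — total rises to 4062 (30 GB).
An exhaustive check of the 256 subsets confirms 4062.

4062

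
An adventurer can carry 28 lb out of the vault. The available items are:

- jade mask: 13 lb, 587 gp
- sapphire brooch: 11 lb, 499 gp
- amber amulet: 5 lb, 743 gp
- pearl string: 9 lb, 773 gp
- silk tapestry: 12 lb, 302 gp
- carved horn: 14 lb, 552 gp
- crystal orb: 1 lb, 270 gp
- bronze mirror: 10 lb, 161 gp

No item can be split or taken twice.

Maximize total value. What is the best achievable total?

2373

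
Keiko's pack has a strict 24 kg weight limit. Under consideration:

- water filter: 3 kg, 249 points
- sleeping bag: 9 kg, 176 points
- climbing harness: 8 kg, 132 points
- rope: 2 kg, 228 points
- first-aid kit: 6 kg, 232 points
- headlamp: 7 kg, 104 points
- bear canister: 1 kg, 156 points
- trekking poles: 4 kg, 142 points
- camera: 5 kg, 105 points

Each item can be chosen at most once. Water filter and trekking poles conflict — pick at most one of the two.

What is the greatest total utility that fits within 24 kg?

Taking water filter + rope + first-aid kit + headlamp + bear canister + camera: 24 kg used, 1074 in utility.
Nothing else feasible within 24 kg beats 1074.

1074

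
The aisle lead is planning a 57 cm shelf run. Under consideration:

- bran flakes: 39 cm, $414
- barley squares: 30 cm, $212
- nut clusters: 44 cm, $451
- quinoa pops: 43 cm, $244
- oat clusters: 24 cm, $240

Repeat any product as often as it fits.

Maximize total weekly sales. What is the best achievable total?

480

The ratio heuristic lands on bran flakes (414) but leaves 18 cm idle.
The 39 cm tied up in bran flakes is better spent on 2×oat clusters — total rises to 480 (48 cm).
Every other selection either busts 57 cm or fails to beat 480.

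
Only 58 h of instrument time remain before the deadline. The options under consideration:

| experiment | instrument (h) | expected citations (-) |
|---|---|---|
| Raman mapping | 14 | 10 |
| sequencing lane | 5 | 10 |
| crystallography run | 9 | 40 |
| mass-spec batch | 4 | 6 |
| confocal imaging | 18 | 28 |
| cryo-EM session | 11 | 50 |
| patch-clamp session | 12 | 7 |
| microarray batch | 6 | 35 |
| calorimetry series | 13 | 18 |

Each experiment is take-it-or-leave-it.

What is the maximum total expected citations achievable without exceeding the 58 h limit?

Taking the top-ratio experiments first gives sequencing lane + crystallography run + mass-spec batch + confocal imaging + cryo-EM session + microarray batch for 169 (53 h).
Dropping sequencing lane and mass-spec batch frees 9 h; slotting in calorimetry series (13 h) lifts the total to 171 at 57 h.

171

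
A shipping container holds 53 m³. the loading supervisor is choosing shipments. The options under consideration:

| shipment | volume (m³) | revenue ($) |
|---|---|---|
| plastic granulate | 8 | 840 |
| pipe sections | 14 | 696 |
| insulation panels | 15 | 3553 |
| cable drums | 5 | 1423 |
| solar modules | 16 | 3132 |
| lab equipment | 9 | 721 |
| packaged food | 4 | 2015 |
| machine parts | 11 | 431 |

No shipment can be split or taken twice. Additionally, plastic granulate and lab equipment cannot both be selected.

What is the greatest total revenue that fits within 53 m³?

10963

Density check — packaged food 503.75, cable drums 284.60, insulation panels 236.87, solar modules 195.75 are the best per m³.
Taking plastic granulate + insulation panels + cable drums + solar modules + packaged food: 48 m³ used, 10963 in revenue.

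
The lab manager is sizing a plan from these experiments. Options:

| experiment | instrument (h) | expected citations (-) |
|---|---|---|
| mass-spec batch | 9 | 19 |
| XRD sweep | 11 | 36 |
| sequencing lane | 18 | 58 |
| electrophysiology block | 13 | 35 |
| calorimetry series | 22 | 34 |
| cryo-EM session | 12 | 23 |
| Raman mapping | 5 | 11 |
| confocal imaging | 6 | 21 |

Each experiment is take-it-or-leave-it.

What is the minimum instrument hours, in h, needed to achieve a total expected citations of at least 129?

42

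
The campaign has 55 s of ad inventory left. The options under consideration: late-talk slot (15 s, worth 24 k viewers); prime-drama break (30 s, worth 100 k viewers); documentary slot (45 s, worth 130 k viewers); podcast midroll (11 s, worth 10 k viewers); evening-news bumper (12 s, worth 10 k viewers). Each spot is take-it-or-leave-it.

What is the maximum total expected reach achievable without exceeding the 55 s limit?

A density-first pass picks late-talk slot + prime-drama break — 124 at 45 s.
Replace late-talk slot and prime-drama break with documentary slot: the trade gains 6 net, giving 130 at 45 s.

130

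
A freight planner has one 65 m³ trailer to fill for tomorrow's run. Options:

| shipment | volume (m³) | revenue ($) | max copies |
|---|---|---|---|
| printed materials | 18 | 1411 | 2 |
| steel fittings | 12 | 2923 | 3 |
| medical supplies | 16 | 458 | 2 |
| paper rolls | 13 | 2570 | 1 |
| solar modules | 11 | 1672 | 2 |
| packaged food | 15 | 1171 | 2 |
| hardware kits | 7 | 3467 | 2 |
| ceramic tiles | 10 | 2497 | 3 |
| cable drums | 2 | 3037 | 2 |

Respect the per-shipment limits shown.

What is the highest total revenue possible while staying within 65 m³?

A density-first pass picks steel fittings + 2×hardware kits + 3×ceramic tiles + 2×cable drums — 23422 at 60 m³.
Replace 2×ceramic tiles with 2×steel fittings: the trade gains 852 net, giving 24274 at 64 m³.
That's the maximum — no swap from here does better than 24274.

24274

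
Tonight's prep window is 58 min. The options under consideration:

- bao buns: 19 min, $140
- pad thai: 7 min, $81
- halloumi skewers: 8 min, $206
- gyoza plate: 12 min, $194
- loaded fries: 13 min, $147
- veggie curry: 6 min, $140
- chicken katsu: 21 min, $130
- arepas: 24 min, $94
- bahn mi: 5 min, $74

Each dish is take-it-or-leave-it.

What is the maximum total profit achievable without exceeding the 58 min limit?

842

Ranking by ratio (profit/min): halloumi skewers 25.75, veggie curry 23.33, gyoza plate 16.17.
Taking pad thai + halloumi skewers + gyoza plate + loaded fries + veggie curry + bahn mi: 51 min used, 842 in profit.
The closest alternative, bao buns + pad thai + halloumi skewers + gyoza plate + veggie curry + bahn mi, reaches only 835.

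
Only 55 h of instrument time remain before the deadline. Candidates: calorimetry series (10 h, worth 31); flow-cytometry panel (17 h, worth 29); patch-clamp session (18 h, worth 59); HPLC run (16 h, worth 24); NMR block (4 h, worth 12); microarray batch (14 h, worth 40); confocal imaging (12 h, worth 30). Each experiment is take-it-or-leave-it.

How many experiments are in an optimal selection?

The maximum expected citations within 55 h is 160.
One optimal bundle: calorimetry series + patch-clamp session + microarray batch + confocal imaging (54 h).
All optima have 4 experiments.

4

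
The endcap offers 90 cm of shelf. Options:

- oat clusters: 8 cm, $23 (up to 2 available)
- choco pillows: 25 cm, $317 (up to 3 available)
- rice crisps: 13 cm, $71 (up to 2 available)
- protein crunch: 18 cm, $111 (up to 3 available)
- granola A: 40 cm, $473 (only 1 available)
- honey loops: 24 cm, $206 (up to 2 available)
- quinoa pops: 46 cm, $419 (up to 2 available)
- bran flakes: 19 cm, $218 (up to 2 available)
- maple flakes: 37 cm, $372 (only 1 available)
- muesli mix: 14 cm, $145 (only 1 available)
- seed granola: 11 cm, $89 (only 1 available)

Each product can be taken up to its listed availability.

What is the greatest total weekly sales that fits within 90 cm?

A density-first pass picks 3×choco pillows + muesli mix — 1096 at 89 cm.
Replace choco pillows and muesli mix with granola A: the trade gains 11 net, giving 1107 at 90 cm.
No other feasible combination exceeds 1107.

1107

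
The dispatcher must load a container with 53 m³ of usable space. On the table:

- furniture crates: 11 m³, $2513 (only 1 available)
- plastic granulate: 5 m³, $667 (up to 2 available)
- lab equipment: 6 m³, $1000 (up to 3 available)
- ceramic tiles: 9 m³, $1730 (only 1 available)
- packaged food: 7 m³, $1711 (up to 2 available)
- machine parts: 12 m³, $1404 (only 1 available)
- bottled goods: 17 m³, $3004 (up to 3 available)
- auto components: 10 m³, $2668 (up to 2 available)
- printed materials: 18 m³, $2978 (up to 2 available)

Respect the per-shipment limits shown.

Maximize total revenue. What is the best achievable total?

Taking the top-ratio shipments first gives furniture crates + lab equipment + 2×packaged food + 2×auto components for 12271 (51 m³).
Dropping packaged food frees 7 m³; slotting in ceramic tiles (9 m³) lifts the total to 12290 at 53 m³.

12290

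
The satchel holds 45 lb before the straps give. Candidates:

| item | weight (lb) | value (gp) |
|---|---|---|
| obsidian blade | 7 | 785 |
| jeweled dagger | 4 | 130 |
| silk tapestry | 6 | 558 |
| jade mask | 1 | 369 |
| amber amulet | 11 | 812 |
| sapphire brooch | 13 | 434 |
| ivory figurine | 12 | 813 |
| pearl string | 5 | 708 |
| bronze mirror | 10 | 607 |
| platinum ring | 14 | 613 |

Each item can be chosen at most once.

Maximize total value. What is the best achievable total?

4045

The ratio ordering already packs tightly: obsidian blade + silk tapestry + jade mask + amber amulet + ivory figurine + pearl string, 42 lb, 4045.
Runner-up obsidian blade + jeweled dagger + silk tapestry + jade mask + ivory figurine + pearl string + bronze mirror tops out at 3970.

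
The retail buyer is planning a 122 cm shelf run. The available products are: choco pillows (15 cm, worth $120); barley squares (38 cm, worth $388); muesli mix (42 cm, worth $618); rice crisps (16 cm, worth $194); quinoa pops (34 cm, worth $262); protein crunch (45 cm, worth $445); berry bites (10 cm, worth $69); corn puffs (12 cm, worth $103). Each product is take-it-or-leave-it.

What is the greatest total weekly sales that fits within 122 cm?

1389

Ranking by ratio (weekly sales/cm): muesli mix 14.71, rice crisps 12.12, barley squares 10.21, protein crunch 9.89.
A density-first pass picks barley squares + muesli mix + rice crisps + berry bites + corn puffs — 1372 at 118 cm.
Replace corn puffs with choco pillows: the trade gains 17 net, giving 1389 at 121 cm.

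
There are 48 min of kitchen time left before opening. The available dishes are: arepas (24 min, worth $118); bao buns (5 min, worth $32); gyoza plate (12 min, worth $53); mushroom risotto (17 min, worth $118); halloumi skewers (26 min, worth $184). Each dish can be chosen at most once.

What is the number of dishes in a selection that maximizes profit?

The maximum profit within 48 min is 334.
For example bao buns + mushroom risotto + halloumi skewers achieves it, using 48 min.
Every optimal selection uses 3 dishes.

3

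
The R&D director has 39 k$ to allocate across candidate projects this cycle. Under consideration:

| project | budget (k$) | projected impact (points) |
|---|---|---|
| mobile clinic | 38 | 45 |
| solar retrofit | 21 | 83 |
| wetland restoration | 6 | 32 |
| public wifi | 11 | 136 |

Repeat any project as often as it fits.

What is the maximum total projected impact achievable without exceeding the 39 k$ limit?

Taking wetland restoration + 3×public wifi: 39 k$ used, 440 in projected impact.
Nothing else within 39 k$ beats 440.

440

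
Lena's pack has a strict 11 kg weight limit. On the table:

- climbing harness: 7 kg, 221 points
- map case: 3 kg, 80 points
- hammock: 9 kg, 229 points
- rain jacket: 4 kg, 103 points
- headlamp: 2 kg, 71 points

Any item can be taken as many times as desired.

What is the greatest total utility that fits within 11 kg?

By utility per kg: headlamp 35.50, climbing harness 31.57, map case 26.67, rain jacket 25.75 lead.
Greedy by ratio would take 5×headlamp: 10 kg used, total 355.
Dropping headlamp frees 2 kg; slotting in map case (3 kg) lifts the total to 364 at 11 kg.

364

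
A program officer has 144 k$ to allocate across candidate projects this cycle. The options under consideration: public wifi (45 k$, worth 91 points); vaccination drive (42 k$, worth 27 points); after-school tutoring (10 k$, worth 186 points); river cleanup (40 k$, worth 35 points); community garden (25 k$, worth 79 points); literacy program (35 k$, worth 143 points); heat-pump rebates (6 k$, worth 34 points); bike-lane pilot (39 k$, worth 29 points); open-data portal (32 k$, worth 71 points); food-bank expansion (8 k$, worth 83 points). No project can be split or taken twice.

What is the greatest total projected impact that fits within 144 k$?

616

The ratio heuristic lands on after-school tutoring + community garden + literacy program + heat-pump rebates + open-data portal + food-bank expansion (596) but leaves 28 k$ idle.
Replace open-data portal with public wifi: the trade gains 20 net, giving 616 at 129 k$.
Next best is public wifi + after-school tutoring + literacy program + heat-pump rebates + open-data portal + food-bank expansion at 608 (136 k$) — short by 8.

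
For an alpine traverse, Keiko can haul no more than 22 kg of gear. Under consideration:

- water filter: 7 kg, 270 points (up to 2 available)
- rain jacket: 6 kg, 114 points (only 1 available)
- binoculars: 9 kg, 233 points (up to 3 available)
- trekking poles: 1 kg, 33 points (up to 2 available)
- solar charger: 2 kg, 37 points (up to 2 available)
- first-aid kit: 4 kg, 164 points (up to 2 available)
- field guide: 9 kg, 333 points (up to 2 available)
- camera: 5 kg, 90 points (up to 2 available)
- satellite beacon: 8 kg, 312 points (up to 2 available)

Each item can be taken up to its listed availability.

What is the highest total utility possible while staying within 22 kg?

868

Ranking by ratio (utility/kg): first-aid kit 41.00, satellite beacon 39.00, water filter 38.57, field guide 37.00.
Greedy by ratio would take 2×trekking poles + 2×solar charger + 2×first-aid kit + satellite beacon: 22 kg used, total 780.
Replace 2×trekking poles and 2×solar charger and satellite beacon with 2×water filter: the trade gains 88 net, giving 868 at 22 kg.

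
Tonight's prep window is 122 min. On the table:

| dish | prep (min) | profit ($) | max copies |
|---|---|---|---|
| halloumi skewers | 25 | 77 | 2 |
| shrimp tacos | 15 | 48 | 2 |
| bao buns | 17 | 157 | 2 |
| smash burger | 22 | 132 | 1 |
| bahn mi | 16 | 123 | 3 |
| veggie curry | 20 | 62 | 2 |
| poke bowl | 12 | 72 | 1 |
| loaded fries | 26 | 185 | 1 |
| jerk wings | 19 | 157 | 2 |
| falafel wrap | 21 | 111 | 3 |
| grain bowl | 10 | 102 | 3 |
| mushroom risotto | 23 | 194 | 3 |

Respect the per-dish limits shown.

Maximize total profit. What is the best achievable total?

1094

Greedy by ratio would take 2×bao buns + poke bowl + 3×grain bowl + 2×mushroom risotto: 122 min used, total 1080.
Replace poke bowl and mushroom risotto with bahn mi + jerk wings: the trade gains 14 net, giving 1094 at 122 min.
Every other selection either busts 122 min or exceeds an availability limit or fails to beat 1094.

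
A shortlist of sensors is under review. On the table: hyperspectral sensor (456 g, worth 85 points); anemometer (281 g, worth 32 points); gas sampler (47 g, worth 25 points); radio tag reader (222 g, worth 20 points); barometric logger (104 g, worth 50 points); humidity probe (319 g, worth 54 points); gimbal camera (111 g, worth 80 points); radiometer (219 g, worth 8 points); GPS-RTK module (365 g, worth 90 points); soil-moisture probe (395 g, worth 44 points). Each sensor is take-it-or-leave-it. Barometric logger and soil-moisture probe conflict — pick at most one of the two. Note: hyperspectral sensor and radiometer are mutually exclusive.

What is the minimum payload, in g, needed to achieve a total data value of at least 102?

Minimise g subject to total data value ≥ 102.
Taking gas sampler + gimbal camera gives 105 (≥ 102) for 158 g.
Any bundle with less than 158 g falls short of 102.

158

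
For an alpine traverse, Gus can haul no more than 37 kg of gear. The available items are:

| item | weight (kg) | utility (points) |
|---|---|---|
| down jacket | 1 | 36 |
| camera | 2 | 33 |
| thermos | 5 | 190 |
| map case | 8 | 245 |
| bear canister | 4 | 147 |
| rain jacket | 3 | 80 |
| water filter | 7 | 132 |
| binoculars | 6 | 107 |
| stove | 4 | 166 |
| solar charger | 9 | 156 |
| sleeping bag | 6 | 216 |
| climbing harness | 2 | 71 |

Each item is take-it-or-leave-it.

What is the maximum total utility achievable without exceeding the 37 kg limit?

Taking the top-ratio items first gives down jacket + camera + thermos + map case + bear canister + rain jacket + stove + sleeping bag + climbing harness for 1184 (35 kg).
The 5 kg tied up in camera and rain jacket is better spent on water filter — total rises to 1203 (37 kg).
Nothing else within 37 kg beats 1203.

1203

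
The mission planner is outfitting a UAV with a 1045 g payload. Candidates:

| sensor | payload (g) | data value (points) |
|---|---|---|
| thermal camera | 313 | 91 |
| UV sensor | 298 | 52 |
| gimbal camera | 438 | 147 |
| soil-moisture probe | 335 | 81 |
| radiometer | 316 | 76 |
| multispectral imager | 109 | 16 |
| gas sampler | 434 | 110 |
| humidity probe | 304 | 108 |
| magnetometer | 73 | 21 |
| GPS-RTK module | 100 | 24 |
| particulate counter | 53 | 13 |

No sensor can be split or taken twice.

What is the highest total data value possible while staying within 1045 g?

316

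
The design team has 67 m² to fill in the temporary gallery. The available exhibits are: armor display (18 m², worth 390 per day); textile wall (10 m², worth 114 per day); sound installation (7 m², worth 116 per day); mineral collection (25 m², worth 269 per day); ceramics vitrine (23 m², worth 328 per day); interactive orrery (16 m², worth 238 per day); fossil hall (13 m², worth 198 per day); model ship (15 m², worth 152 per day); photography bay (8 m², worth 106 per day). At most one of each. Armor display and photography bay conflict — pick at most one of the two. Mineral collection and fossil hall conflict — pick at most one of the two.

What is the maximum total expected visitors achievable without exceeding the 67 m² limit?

1072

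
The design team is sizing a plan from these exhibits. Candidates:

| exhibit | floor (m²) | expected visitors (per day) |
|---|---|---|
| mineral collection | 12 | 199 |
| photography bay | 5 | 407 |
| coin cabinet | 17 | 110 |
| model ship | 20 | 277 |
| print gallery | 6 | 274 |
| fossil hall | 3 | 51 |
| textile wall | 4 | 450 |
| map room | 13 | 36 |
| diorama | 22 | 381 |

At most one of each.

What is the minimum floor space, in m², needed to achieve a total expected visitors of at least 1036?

15

Need the lightest bundle worth ≥ 1036.
photography bay + print gallery + textile wall: 1131 expected visitors at 15 m².
Below 15 m² the best achievable stays under 1036.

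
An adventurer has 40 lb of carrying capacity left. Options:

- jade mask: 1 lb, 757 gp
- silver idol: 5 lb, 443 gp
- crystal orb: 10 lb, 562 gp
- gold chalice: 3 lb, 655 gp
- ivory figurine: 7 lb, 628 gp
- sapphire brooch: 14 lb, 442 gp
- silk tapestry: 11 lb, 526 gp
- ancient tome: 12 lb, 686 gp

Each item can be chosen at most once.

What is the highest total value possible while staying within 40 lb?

Best packing: jade mask + silver idol + crystal orb + gold chalice + ivory figurine + ancient tome — 38 lb, 3731 total.
No other feasible combination exceeds 3731.

3731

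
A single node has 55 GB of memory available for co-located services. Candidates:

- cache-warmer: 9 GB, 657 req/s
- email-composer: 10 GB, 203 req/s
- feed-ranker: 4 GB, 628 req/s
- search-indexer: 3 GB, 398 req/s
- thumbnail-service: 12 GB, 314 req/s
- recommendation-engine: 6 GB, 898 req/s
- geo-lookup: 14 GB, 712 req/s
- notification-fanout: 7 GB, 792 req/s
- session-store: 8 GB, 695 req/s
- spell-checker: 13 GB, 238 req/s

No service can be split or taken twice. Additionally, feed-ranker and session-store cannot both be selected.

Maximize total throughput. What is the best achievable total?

4399

Ranking by ratio (throughput/GB): feed-ranker 157.00, recommendation-engine 149.67, search-indexer 132.67.
Best packing: cache-warmer + feed-ranker + search-indexer + thumbnail-service + recommendation-engine + geo-lookup + notification-fanout — 55 GB, 4399 total.
Runner-up cache-warmer + email-composer + feed-ranker + search-indexer + recommendation-engine + geo-lookup + notification-fanout tops out at 4288.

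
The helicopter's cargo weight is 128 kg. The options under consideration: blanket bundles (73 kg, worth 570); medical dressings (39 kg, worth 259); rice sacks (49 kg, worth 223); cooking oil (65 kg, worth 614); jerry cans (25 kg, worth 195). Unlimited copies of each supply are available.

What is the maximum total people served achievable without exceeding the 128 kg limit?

Taking cooking oil + 2×jerry cans: 115 kg used, 1004 in people served.

1004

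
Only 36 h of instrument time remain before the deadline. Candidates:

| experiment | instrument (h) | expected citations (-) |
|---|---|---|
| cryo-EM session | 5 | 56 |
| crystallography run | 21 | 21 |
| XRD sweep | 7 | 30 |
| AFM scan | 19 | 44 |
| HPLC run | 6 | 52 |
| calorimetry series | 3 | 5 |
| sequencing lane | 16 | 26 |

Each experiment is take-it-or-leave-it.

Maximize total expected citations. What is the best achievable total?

Ranking by ratio (expected citations/h): cryo-EM session 11.20, HPLC run 8.67, XRD sweep 4.29, AFM scan 2.32.
Taking the top-ratio experiments first gives cryo-EM session + XRD sweep + HPLC run + calorimetry series for 143 (21 h).
Dropping calorimetry series frees 3 h; slotting in sequencing lane (16 h) lifts the total to 164 at 34 h.

164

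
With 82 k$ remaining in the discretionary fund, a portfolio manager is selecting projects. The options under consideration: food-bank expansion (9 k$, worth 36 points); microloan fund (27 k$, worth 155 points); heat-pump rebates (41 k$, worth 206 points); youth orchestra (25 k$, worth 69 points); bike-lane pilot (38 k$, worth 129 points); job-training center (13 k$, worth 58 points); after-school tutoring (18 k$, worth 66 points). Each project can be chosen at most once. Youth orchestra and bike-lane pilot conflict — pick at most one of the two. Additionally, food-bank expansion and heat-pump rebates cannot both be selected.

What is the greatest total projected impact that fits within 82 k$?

The ratio ordering already packs tightly: microloan fund + heat-pump rebates + job-training center, 81 k$, 419.
Runner-up microloan fund + heat-pump rebates tops out at 361.

419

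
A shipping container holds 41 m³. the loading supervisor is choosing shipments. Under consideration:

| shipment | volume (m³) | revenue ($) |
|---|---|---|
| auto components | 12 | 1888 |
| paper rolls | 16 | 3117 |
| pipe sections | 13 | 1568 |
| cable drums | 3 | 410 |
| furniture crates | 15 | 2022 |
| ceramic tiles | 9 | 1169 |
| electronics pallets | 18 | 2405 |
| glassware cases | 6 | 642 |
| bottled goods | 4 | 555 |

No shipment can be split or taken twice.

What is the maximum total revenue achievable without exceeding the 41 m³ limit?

6729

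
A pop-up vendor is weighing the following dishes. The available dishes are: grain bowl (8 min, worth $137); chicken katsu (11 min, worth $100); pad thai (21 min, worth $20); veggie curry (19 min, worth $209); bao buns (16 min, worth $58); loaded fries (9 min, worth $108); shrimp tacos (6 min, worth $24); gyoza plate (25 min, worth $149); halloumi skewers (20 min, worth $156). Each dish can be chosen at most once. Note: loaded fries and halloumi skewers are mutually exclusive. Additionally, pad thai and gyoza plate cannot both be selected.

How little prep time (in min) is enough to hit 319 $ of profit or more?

27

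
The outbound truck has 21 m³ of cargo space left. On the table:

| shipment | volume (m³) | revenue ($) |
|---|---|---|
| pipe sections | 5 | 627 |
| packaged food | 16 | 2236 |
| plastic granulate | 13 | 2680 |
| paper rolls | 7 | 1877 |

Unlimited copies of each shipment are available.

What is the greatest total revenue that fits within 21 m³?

5631

Best packing: 3×paper rolls — 21 m³, 5631 total.
No other feasible combination exceeds 5631.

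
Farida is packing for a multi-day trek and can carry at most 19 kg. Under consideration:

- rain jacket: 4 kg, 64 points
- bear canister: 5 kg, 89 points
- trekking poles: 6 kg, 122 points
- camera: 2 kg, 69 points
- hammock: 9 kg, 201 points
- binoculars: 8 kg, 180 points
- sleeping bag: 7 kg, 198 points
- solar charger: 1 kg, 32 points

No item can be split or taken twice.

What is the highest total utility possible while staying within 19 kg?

Ranking by ratio (utility/kg): camera 34.50, solar charger 32.00, sleeping bag 28.29.
Greedy by ratio would take camera + binoculars + sleeping bag + solar charger: 18 kg used, total 479.
Replace binoculars with hammock: the trade gains 21 net, giving 500 at 19 kg.

500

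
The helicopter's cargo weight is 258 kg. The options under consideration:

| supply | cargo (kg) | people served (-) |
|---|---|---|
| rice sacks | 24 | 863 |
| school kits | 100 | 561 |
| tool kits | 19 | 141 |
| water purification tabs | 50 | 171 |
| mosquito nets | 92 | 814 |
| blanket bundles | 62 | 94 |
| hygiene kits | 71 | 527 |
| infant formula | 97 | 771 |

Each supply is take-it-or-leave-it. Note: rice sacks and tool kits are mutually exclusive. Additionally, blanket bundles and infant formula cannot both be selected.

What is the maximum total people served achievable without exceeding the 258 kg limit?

Rice sacks + mosquito nets + infant formula uses 213 of the 258 kg and totals 2448.
Runner-up rice sacks + water purification tabs + mosquito nets + hygiene kits tops out at 2375.

2448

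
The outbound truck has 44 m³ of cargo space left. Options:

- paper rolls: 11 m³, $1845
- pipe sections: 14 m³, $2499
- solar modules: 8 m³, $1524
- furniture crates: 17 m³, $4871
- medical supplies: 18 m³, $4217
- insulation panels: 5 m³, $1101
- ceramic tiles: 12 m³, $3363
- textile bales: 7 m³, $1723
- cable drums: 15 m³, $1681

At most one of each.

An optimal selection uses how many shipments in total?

4

Best achievable revenue is 11481.
For example solar modules + furniture crates + ceramic tiles + textile bales achieves it, using 44 m³.
All optima have 4 shipments.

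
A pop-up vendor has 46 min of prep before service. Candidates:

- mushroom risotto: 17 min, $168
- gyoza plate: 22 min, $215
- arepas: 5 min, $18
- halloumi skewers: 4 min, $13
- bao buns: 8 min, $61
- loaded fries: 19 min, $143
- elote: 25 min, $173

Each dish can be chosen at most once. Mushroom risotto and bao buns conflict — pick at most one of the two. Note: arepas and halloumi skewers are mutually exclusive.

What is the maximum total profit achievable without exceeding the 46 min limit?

401

The ratio ordering already packs tightly: mushroom risotto + gyoza plate + arepas, 44 min, 401.
The closest alternative, mushroom risotto + gyoza plate + halloumi skewers, reaches only 396.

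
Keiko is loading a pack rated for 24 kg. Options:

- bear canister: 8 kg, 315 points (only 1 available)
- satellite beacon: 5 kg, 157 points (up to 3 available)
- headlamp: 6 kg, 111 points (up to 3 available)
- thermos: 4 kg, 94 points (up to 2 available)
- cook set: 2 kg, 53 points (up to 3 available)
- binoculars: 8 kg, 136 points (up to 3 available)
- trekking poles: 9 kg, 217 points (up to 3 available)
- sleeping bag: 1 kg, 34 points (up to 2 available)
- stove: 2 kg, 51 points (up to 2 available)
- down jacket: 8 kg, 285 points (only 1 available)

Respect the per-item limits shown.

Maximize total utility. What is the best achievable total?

Ranking by ratio (utility/kg): bear canister 39.38, down jacket 35.62, sleeping bag 34.00, satellite beacon 31.40.
A density-first pass picks bear canister + satellite beacon + 2×sleeping bag + down jacket — 825 at 23 kg.
Replace sleeping bag with cook set: the trade gains 19 net, giving 844 at 24 kg.
Every other selection either busts 24 kg or exceeds an availability limit or fails to beat 844.

844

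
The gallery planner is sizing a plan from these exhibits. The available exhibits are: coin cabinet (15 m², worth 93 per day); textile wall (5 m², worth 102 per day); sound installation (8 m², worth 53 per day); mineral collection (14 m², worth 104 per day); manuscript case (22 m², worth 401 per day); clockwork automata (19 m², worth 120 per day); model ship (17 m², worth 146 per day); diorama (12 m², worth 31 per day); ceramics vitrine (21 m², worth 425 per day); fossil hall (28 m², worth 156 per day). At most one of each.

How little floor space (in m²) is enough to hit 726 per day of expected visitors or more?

43

Minimise m² subject to total expected visitors ≥ 726.
manuscript case + ceramics vitrine: 826 expected visitors at 43 m².
Below 43 m² the best achievable stays under 726.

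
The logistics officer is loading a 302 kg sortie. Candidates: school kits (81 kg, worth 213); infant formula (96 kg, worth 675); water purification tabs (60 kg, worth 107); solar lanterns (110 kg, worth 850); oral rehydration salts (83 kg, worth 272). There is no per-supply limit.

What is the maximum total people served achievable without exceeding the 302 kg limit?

2200

Density check — solar lanterns 7.73, infant formula 7.03, oral rehydration salts 3.28, school kits 2.63 are the best per kg.
The ratio heuristic lands on school kits + 2×solar lanterns (1913) but leaves 1 kg idle.
Replace school kits and solar lanterns with 2×infant formula: the trade gains 287 net, giving 2200 at 302 kg.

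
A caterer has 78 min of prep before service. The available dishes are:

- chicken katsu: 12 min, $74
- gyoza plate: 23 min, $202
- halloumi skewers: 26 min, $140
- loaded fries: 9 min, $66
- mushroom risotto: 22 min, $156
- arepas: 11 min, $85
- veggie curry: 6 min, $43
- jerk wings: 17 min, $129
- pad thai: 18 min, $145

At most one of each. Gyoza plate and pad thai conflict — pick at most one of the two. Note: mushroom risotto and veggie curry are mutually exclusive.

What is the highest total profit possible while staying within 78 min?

599

Density check — gyoza plate 8.78, pad thai 8.06, arepas 7.73, jerk wings 7.59 are the best per min.
Taking chicken katsu + gyoza plate + loaded fries + arepas + veggie curry + jerk wings: 78 min used, 599 in profit.
No other feasible combination exceeds 599.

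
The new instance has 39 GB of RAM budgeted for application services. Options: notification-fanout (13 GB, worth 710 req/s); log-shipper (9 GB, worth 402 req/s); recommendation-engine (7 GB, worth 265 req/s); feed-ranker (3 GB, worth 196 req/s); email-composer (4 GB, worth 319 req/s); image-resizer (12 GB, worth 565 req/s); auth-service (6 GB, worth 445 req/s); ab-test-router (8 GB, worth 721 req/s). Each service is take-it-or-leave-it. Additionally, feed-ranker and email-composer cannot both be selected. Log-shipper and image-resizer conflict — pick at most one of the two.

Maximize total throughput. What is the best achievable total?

2474

Density check — ab-test-router 90.12, email-composer 79.75, auth-service 74.17 are the best per GB.
Taking notification-fanout + log-shipper + feed-ranker + auth-service + ab-test-router: 39 GB used, 2474 in throughput.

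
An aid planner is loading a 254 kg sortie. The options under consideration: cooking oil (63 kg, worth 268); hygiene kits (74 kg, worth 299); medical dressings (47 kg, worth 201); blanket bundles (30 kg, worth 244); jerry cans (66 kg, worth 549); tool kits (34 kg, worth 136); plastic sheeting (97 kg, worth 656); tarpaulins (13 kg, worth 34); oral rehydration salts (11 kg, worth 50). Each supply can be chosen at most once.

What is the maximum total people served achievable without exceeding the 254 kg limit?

1700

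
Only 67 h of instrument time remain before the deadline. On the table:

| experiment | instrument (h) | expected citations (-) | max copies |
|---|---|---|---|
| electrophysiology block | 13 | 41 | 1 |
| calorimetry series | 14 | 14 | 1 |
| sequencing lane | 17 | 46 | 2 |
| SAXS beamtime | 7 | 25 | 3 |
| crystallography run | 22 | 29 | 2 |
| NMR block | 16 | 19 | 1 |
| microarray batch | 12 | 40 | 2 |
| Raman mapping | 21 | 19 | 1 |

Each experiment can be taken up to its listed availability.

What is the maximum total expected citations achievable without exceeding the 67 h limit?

207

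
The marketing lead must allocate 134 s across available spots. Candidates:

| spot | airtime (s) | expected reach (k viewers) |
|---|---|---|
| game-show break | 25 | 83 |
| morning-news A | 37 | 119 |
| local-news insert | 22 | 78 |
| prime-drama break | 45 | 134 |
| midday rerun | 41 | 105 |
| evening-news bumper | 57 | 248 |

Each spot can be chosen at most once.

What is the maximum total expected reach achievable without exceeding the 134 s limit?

Ranking by ratio (expected reach/s): evening-news bumper 4.35, local-news insert 3.55, game-show break 3.32.
Greedy by ratio would take game-show break + local-news insert + evening-news bumper: 104 s used, total 409.
Dropping local-news insert frees 22 s; slotting in prime-drama break (45 s) lifts the total to 465 at 127 s.
Runner-up local-news insert + prime-drama break + evening-news bumper tops out at 460.

465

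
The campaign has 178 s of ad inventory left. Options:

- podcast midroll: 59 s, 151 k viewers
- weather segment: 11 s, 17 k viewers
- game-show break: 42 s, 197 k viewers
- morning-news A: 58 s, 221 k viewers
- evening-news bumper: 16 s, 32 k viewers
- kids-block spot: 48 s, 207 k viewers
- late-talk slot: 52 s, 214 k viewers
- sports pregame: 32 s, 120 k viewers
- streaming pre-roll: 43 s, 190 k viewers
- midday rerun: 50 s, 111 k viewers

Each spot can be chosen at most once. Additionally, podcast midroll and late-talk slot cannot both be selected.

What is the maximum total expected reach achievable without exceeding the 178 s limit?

738

A density-first pass picks weather segment + game-show break + kids-block spot + sports pregame + streaming pre-roll — 731 at 176 s.
The 54 s tied up in weather segment and streaming pre-roll is better spent on late-talk slot — total rises to 738 (174 s).
The spare 4 s is too small for any remaining spot, and no feasible exchange beats 738.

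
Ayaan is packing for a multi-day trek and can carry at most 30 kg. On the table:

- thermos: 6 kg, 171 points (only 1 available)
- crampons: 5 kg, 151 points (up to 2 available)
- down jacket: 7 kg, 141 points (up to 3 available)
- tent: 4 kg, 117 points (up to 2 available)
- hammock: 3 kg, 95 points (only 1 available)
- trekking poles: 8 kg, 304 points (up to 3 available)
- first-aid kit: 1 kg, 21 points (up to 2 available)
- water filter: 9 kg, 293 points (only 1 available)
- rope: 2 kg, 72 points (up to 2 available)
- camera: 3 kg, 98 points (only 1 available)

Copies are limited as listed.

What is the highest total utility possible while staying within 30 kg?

Taking the top-ratio items first gives 3×trekking poles + 2×first-aid kit + 2×rope for 1098 (30 kg).
Replace 2×first-aid kit and 2×rope with hammock + camera: the trade gains 7 net, giving 1105 at 30 kg.

1105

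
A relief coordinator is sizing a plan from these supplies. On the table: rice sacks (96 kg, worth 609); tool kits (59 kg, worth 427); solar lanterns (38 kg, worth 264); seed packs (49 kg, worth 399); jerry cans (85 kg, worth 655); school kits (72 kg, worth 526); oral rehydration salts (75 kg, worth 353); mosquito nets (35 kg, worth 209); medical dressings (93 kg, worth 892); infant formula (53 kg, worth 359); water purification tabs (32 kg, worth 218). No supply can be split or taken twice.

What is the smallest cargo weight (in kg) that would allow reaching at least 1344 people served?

163

Need the lightest bundle worth ≥ 1344.
solar lanterns + medical dressings + water purification tabs reaches 1374 using 163 kg.
No combination under 163 kg hits 1344.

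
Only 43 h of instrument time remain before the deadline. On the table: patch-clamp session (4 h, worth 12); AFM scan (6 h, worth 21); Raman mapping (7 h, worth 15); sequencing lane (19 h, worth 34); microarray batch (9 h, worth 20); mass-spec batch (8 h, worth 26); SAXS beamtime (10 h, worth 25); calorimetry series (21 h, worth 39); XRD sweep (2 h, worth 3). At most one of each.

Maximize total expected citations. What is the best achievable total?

Taking the top-ratio experiments first gives patch-clamp session + AFM scan + microarray batch + mass-spec batch + SAXS beamtime + XRD sweep for 107 (39 h).
The 4 h tied up in patch-clamp session is better spent on Raman mapping — total rises to 110 (42 h).
Next best is AFM scan + Raman mapping + microarray batch + mass-spec batch + SAXS beamtime at 107 (40 h) — short by 3.

110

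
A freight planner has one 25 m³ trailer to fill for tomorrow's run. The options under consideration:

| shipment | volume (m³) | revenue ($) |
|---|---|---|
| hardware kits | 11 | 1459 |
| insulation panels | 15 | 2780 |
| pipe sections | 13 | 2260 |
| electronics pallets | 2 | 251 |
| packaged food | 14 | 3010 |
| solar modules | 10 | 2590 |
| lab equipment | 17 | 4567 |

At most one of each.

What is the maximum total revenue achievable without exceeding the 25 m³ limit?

5600

Density check — lab equipment 268.65, solar modules 259.00, packaged food 215.00 are the best per m³.
Greedy by ratio would take electronics pallets + lab equipment: 19 m³ used, total 4818.
The 19 m³ tied up in electronics pallets and lab equipment is better spent on packaged food + solar modules — total rises to 5600 (24 m³).
Runner-up insulation panels + solar modules tops out at 5370.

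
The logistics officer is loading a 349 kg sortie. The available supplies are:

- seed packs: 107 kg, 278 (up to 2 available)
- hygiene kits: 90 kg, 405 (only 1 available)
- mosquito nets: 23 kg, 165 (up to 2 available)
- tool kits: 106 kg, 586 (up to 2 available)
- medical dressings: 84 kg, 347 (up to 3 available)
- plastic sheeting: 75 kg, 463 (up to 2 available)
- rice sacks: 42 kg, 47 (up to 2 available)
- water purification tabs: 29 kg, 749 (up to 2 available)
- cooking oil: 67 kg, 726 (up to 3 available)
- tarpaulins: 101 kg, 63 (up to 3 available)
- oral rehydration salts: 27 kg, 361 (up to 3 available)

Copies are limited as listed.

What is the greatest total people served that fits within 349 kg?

The ratio ordering already packs tightly: 2×water purification tabs + 3×cooking oil + 3×oral rehydration salts, 340 kg, 4759.
The spare 9 kg is too small for any remaining supply, and no exchange beats 4759.

4759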